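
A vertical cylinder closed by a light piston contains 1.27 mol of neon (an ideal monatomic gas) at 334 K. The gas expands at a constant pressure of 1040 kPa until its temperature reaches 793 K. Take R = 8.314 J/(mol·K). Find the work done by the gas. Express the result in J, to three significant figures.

W ≈ 4850 J

Isobaric: W = P ΔV = nR ΔT.
W = (1.27)(8.314)(793 − 334) = 4846 J.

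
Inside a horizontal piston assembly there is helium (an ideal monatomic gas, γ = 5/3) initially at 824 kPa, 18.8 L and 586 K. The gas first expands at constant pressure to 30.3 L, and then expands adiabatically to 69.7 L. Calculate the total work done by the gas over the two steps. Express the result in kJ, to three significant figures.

W_total ≈ 25.4 kJ

Step 1 (isobaric): W = PΔV = (824 kPa)(30.3 − 18.8 L) = 9476 J.
After step 1: P = 824 kPa, V = 30.3 L, T = 944.5 K.
Step 2 (adiabatic): W = (P₁V₁ − P₂V₂)/(γ−1) = (24967 − 14328)/0.667 = 15959 J.
W_total = 9476 + 15959 = 25435 J.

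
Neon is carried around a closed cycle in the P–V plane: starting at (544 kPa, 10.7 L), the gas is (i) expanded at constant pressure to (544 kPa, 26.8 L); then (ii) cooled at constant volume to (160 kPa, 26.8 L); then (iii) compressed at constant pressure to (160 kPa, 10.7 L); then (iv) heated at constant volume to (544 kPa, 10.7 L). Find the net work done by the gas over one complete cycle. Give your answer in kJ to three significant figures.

W_net ≈ 6.18 kJ

Constant-volume legs do no work.
W(i) = (544)(26.8 − 10.7) = 8758 J; W(iii) = (160)(10.7 − 26.8) = -2576 J.
W_net = 8758 − 2576 = 6182 J (the clockwise enclosed area).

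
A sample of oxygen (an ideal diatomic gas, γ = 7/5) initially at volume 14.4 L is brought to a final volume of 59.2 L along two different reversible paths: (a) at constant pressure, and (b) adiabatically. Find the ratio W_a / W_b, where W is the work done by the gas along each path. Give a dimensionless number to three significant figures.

Path (a) isobaric: W = P₁(V₂ − V₁) → W_a/(P₁V₁) = 3.111.
Path (b) adiabatic: W = P₁V₁(1 − (V₁/V₂)^(γ−1))/(γ−1) → W_b/(P₁V₁) = 1.08.
W_a / W_b = 3.111 / 1.08 = 2.881.

W_a / W_b ≈ 2.88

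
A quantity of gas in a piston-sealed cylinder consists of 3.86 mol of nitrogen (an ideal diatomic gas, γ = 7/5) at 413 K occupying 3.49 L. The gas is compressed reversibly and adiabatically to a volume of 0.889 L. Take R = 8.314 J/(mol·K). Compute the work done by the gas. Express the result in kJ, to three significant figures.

W ≈ -24.1 kJ

Adiabatic: TV^(γ−1) = const with γ = 7/5.
T₂ = T₁ (V₁/V₂)^(γ−1) = 413 × (3.49/0.889)^0.4 = 413 × 1.728 = 713.7 K.
W_by = nCᵥ(T₁ − T₂) = (3.86)(20.79)(413 − 713.7) = -24126 J.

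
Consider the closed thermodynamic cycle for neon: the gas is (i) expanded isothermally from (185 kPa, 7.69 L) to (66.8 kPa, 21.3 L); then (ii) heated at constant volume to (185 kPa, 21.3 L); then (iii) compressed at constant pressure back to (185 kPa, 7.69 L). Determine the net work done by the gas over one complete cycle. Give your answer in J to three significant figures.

W_net ≈ -1070 J

Leg (i): W = PᵢVᵢ ln(V_f/Vᵢ) = (1423) ln(21.3/7.69) = 1449 J.
Leg (ii): W = 0.
Leg (iii): W = PΔV = (185)(7.69 − 21.3) = -2518 J.
W_net = 1449 − 2518 = -1068 J.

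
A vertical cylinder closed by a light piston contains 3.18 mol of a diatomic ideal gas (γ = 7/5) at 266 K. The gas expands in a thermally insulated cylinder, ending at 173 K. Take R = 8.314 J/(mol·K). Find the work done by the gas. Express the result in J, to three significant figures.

Adiabatic ⇒ Q = 0, so W_by = −ΔU = nCᵥ(T₁ − T₂).
Cᵥ = 5R/2 = 20.79 J/(mol·K).
W = (3.18)(20.79)(266 − 173) = 6147 J.

W ≈ 6150 J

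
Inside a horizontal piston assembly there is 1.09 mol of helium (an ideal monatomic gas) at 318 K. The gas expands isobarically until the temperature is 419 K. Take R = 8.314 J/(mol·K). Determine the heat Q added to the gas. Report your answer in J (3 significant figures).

Isobaric: W = nRΔT = (1.09)(8.314)(101) = 915.3 J.
ΔU = nCᵥΔT with Cᵥ = 3R/2: ΔU = (1.09)(12.47)(101) = 1373 J.
Q = ΔU + W = 1373 + 915.3 = 2288 J.

Q ≈ 2290 J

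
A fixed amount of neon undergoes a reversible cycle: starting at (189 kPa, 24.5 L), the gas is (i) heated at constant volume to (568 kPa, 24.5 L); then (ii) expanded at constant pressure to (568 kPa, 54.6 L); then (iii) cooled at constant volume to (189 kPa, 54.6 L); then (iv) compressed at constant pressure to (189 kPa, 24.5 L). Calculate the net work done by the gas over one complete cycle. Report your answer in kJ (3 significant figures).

W_net ≈ 11.4 kJ

Constant-volume legs do no work.
W(ii) = (568)(54.6 − 24.5) = 17097 J; W(iv) = (189)(24.5 − 54.6) = -5689 J.
W_net = 17097 − 5689 = 11408 J (the clockwise enclosed area).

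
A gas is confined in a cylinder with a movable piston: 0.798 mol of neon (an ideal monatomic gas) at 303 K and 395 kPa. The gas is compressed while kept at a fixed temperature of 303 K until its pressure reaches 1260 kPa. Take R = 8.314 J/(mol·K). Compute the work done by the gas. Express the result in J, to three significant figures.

Isothermal process: W = nRT ln(V₂/V₁) = nRT ln(P₁/P₂).
W = (0.798)(8.314)(303) × ln(395/1260)
  = 2010 × ln(0.3135) = 2010 × -1.16
W_by_gas = -2332 J.

W ≈ -2330 J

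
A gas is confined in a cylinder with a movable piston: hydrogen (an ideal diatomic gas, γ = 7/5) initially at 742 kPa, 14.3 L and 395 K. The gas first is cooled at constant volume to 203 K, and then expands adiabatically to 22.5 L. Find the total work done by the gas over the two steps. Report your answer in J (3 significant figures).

W_total ≈ 2260 J

Step 1 (isochoric): W = 0 (constant volume).
After step 1: P = 381.3 kPa (V unchanged).
Step 2 (adiabatic): W = (P₁V₁ − P₂V₂)/(γ−1) = (5453 − 4549)/0.4 = 2261 J.
W_total = 0 + 2261 = 2261 J.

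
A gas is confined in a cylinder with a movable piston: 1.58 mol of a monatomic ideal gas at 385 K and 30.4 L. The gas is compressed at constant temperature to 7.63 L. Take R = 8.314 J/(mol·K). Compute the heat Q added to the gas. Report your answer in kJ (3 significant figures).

Isothermal ⇒ ΔU = 0, so Q = W = nRT ln(V₂/V₁).
Q = (1.58)(8.314)(385) ln(7.63/30.4) = 5057 × -1.382 = -6991 J.

Q ≈ -6.99 kJ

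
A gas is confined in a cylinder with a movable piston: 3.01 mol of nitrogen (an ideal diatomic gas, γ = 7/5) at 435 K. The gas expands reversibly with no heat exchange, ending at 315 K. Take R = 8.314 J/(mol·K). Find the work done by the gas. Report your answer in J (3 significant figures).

Adiabatic ⇒ Q = 0, so W_by = −ΔU = nCᵥ(T₁ − T₂).
Cᵥ = 5R/2 = 20.79 J/(mol·K).
W = (3.01)(20.79)(435 − 315) = 7508 J.

W ≈ 7510 J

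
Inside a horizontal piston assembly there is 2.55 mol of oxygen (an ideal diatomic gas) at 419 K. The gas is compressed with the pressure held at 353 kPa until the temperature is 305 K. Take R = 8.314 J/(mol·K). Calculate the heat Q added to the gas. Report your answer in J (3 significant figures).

Q ≈ -8460 J

Isobaric: W = nRΔT = (2.55)(8.314)(-114) = -2417 J.
ΔU = nCᵥΔT with Cᵥ = 5R/2: ΔU = (2.55)(20.79)(-114) = -6042 J.
Q = ΔU + W = -6042 − 2417 = -8459 J.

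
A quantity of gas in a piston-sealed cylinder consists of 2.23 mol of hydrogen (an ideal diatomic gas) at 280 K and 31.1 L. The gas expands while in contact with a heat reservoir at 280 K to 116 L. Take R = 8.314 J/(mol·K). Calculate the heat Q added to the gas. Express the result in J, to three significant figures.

Q ≈ 6830 J

Isothermal ⇒ ΔU = 0, so Q = W = nRT ln(V₂/V₁).
Q = (2.23)(8.314)(280) ln(116/31.1) = 5191 × 1.316 = 6834 J.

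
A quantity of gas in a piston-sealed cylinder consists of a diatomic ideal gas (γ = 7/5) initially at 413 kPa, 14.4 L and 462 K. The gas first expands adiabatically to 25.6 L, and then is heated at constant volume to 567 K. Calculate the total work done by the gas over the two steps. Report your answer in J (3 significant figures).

W_total ≈ 3060 J

Step 1 (adiabatic): W = (P₁V₁ − P₂V₂)/(γ−1) = (5947 − 4725)/0.4 = 3057 J.
Step 2 (isochoric): W = 0 (constant volume).
W_total = 3057 + 0 = 3057 J.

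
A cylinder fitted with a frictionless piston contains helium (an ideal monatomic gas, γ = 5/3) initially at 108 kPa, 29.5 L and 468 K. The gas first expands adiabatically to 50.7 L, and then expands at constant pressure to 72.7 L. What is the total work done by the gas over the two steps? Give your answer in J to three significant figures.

W_total ≈ 2410 J

Step 1 (adiabatic): W = (P₁V₁ − P₂V₂)/(γ−1) = (3186 − 2221)/0.667 = 1448 J.
After step 1: P = 43.8 kPa, V = 50.7 L, T = 326.2 K.
Step 2 (isobaric): W = PΔV = (43.8 kPa)(72.7 − 50.7 L) = 963.5 J.
W_total = 1448 + 963.5 = 2412 J.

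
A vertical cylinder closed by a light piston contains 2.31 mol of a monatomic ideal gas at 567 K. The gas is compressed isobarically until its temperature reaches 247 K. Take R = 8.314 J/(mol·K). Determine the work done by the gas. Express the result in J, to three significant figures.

W ≈ -6150 J

Isobaric: W = P ΔV = nR ΔT.
W = (2.31)(8.314)(247 − 567) = -6146 J.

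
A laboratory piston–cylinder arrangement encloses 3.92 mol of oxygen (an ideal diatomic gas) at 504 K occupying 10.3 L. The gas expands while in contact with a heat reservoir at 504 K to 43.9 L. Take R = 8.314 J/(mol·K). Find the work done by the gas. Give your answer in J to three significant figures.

W ≈ 23800 J

Isothermal: W = nRT ln(V₂/V₁).
W = (3.92)(8.314)(504) × ln(43.9/10.3)
  = 16426 × 1.45
W_by_gas = 23814 J.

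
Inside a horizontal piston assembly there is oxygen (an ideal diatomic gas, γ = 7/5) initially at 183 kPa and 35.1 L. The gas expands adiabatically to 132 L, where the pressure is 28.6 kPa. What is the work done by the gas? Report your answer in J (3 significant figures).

Adiabatic: W = (P₁V₁ − P₂V₂)/(γ − 1) with γ = 7/5.
P₁V₁ = 6423 J, P₂V₂ = 3775 J.
W = (6423 − 3775) / 0.4 = 6620 J.

W ≈ 6620 J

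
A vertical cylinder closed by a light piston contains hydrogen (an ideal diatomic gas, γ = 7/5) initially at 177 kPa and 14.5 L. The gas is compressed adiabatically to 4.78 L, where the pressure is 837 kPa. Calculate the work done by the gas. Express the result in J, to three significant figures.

Adiabatic: W = (P₁V₁ − P₂V₂)/(γ − 1) with γ = 7/5.
P₁V₁ = 2566 J, P₂V₂ = 4001 J.
W = (2566 − 4001) / 0.4 = -3586 J.

W ≈ -3590 J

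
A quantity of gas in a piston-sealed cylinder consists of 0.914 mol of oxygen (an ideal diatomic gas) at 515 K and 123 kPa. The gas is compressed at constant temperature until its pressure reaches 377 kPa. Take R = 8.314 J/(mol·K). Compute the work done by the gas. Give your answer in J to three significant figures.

W ≈ -4380 J

Isothermal process: W = nRT ln(V₂/V₁) = nRT ln(P₁/P₂).
W = (0.914)(8.314)(515) × ln(123/377)
  = 3913 × ln(0.3263) = 3913 × -1.12
W_by_gas = -4383 J.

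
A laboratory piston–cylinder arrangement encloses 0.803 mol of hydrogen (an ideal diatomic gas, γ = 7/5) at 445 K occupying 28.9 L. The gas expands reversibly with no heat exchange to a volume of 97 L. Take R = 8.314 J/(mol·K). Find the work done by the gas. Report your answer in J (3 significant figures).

W ≈ 2850 J

Adiabatic: TV^(γ−1) = const with γ = 7/5.
T₂ = T₁ (V₁/V₂)^(γ−1) = 445 × (28.9/97)^0.4 = 445 × 0.6161 = 274.2 K.
W_by = nCᵥ(T₁ − T₂) = (0.803)(20.79)(445 − 274.2) = 2851 J.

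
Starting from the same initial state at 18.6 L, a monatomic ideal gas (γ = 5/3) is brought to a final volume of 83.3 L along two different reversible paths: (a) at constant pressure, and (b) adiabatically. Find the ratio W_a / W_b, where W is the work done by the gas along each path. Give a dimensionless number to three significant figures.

W_a / W_b ≈ 3.67

Path (a) isobaric: W = P₁(V₂ − V₁) → W_a/(P₁V₁) = 3.478.
Path (b) adiabatic: W = P₁V₁(1 − (V₁/V₂)^(γ−1))/(γ−1) → W_b/(P₁V₁) = 0.9479.
W_a / W_b = 3.478 / 0.9479 = 3.67.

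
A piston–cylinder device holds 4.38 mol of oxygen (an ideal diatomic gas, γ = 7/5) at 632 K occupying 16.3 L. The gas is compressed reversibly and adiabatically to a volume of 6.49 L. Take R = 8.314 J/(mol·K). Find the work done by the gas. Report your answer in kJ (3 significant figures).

Adiabatic: TV^(γ−1) = const with γ = 7/5.
T₂ = T₁ (V₁/V₂)^(γ−1) = 632 × (16.3/6.49)^0.4 = 632 × 1.445 = 913.5 K.
W_by = nCᵥ(T₁ − T₂) = (4.38)(20.79)(632 − 913.5) = -25625 J.

W ≈ -25.6 kJ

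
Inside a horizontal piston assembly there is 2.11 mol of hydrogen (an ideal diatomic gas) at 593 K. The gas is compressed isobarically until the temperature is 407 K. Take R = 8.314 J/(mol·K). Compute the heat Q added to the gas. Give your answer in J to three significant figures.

Q ≈ -11400 J

Isobaric: W = nRΔT = (2.11)(8.314)(-186) = -3263 J.
ΔU = nCᵥΔT with Cᵥ = 5R/2: ΔU = (2.11)(20.79)(-186) = -8157 J.
Q = ΔU + W = -8157 − 3263 = -11420 J.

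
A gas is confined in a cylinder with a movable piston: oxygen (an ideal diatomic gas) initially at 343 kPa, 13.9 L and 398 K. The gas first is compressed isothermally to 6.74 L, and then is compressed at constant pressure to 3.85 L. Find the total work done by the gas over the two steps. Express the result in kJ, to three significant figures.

Step 1 (isothermal): W = P₁V₁ ln(V₂/V₁) = (4768) ln(6.74/13.9) = -3451 J.
After step 1: P = 707.4 kPa, V = 6.74 L, T = 398 K.
Step 2 (isobaric): W = PΔV = (707.4 kPa)(3.85 − 6.74 L) = -2044 J.
W_total = -3451 − 2044 = -5495 J.

W_total ≈ -5.50 kJ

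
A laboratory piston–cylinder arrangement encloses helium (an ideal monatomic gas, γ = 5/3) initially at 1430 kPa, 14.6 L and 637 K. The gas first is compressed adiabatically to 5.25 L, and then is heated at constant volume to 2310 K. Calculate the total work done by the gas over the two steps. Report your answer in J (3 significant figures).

W_total ≈ -30600 J

Step 1 (adiabatic): W = (P₁V₁ − P₂V₂)/(γ−1) = (20878 − 41287)/0.667 = -30614 J.
Step 2 (isochoric): W = 0 (constant volume).
W_total = -30614 + 0 = -30614 J.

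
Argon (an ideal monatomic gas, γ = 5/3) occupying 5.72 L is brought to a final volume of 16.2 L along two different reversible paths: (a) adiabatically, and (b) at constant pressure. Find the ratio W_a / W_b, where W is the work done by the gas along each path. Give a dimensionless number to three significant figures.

Path (a) adiabatic: W = P₁V₁(1 − (V₁/V₂)^(γ−1))/(γ−1) → W_a/(P₁V₁) = 0.7507.
Path (b) isobaric: W = P₁(V₂ − V₁) → W_b/(P₁V₁) = 1.832.
W_a / W_b = 0.7507 / 1.832 = 0.4097.

W_a / W_b ≈ 0.410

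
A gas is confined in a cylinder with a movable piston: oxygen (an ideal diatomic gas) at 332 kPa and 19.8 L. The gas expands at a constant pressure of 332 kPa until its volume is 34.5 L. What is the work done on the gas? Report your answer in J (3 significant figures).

W ≈ -4880 J

Isobaric: W = P ΔV.
W = (332 kPa)(34.5 − 19.8 L) = (332)(14.7) = 4880 J.
Work on gas = −W_by = -4880 J.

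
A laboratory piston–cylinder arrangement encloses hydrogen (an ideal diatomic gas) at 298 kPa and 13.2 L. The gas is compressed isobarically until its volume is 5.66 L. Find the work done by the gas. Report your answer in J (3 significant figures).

W ≈ -2250 J

Isobaric: W = P ΔV.
W = (298 kPa)(5.66 − 13.2 L) = (298)(-7.54) = -2247 J.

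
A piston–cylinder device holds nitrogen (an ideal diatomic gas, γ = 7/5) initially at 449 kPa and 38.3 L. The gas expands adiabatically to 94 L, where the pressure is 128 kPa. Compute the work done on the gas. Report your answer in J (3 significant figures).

W ≈ -12900 J

Adiabatic: W = (P₁V₁ − P₂V₂)/(γ − 1) with γ = 7/5.
P₁V₁ = 17197 J, P₂V₂ = 12032 J.
W = (17197 − 12032) / 0.4 = 12912 J.
Work on gas = −W_by = -12912 J.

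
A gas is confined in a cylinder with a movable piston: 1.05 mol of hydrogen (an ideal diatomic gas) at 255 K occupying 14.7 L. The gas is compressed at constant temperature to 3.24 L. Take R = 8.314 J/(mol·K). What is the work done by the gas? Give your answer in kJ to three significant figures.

Isothermal: W = nRT ln(V₂/V₁).
W = (1.05)(8.314)(255) × ln(3.24/14.7)
  = 2226 × -1.512
W_by_gas = -3366 J.

W ≈ -3.37 kJ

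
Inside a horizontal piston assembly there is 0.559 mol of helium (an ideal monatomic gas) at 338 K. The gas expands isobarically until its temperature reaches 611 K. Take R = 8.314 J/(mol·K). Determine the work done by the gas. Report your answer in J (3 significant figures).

Isobaric: W = P ΔV = nR ΔT.
W = (0.559)(8.314)(611 − 338) = 1269 J.

W ≈ 1270 J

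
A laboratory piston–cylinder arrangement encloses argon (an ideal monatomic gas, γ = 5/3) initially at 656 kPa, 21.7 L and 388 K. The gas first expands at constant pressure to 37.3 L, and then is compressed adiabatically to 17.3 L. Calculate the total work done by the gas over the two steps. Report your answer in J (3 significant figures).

Step 1 (isobaric): W = PΔV = (656 kPa)(37.3 − 21.7 L) = 10234 J.
After step 1: P = 656 kPa, V = 37.3 L, T = 666.9 K.
Step 2 (adiabatic): W = (P₁V₁ − P₂V₂)/(γ−1) = (24469 − 40837)/0.667 = -24552 J.
W_total = 10234 − 24552 = -14319 J.

W_total ≈ -14300 J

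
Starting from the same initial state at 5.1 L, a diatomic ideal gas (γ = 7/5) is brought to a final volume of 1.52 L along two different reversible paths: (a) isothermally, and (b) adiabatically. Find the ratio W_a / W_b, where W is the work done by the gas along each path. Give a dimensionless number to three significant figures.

Path (a) isothermal: W = P₁V₁ ln(V₂/V₁) → W_a/(P₁V₁) = -1.211.
Path (b) adiabatic: W = P₁V₁(1 − (V₁/V₂)^(γ−1))/(γ−1) → W_b/(P₁V₁) = -1.557.
W_a / W_b = -1.211 / -1.557 = 0.7774.

W_a / W_b ≈ 0.777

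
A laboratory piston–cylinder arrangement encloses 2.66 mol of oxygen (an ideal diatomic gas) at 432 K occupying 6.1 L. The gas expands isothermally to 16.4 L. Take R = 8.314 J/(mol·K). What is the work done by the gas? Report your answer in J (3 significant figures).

Isothermal: W = nRT ln(V₂/V₁).
W = (2.66)(8.314)(432) × ln(16.4/6.1)
  = 9554 × 0.989
W_by_gas = 9449 J.

W ≈ 9450 J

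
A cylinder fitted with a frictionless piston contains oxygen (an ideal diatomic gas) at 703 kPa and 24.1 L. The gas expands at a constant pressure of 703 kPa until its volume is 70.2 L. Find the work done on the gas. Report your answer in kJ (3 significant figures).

W ≈ -32.4 kJ

Isobaric: W = P ΔV.
W = (703 kPa)(70.2 − 24.1 L) = (703)(46.1) = 32408 J.
Work on gas = −W_by = -32408 J.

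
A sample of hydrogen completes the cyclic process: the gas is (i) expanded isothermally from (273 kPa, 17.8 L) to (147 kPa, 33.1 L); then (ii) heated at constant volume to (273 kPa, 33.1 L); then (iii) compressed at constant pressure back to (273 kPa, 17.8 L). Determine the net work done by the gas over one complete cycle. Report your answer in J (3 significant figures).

Leg (i): W = PᵢVᵢ ln(V_f/Vᵢ) = (4859) ln(33.1/17.8) = 3014 J.
Leg (ii): W = 0.
Leg (iii): W = PΔV = (273)(17.8 − 33.1) = -4177 J.
W_net = 3014 − 4177 = -1162 J.

W_net ≈ -1160 J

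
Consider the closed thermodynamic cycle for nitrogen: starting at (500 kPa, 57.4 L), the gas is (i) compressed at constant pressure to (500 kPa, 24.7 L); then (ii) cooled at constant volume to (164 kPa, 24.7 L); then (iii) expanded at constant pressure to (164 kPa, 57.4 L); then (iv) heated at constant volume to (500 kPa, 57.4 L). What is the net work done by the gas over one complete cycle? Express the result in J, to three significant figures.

W_net ≈ -11000 J

Constant-volume legs do no work.
W(i) = (500)(24.7 − 57.4) = -16350 J; W(iii) = (164)(57.4 − 24.7) = 5363 J.
W_net = -16350 + 5363 = -10987 J (the counter-clockwise enclosed area).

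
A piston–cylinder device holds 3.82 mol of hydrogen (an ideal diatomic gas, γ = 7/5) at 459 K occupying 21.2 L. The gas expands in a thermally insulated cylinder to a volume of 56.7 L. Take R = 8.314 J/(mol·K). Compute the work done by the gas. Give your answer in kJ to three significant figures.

W ≈ 11.9 kJ

Adiabatic: TV^(γ−1) = const with γ = 7/5.
T₂ = T₁ (V₁/V₂)^(γ−1) = 459 × (21.2/56.7)^0.4 = 459 × 0.6747 = 309.7 K.
W_by = nCᵥ(T₁ − T₂) = (3.82)(20.79)(459 − 309.7) = 11856 J.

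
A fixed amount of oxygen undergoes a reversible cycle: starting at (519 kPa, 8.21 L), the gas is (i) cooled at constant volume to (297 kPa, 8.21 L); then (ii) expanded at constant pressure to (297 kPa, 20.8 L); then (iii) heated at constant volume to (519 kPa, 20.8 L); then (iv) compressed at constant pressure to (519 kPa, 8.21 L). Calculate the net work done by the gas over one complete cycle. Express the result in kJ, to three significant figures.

W_net ≈ -2.79 kJ

Constant-volume legs do no work.
W(ii) = (297)(20.8 − 8.21) = 3739 J; W(iv) = (519)(8.21 − 20.8) = -6534 J.
W_net = 3739 − 6534 = -2795 J (the counter-clockwise enclosed area).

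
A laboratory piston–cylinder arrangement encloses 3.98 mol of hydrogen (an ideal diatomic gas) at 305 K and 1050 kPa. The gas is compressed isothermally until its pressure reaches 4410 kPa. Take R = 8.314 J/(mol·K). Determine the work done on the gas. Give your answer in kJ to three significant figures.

W ≈ 14.5 kJ

Isothermal process: W = nRT ln(V₂/V₁) = nRT ln(P₁/P₂).
W = (3.98)(8.314)(305) × ln(1050/4410)
  = 10092 × ln(0.2381) = 10092 × -1.435
W_by_gas = -14483 J; work on gas = −W_by = 14483 J.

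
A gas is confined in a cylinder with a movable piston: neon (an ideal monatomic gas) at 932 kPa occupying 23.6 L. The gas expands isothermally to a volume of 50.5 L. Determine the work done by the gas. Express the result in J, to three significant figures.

Isothermal: W = nRT ln(V₂/V₁) = P₁V₁ ln(V₂/V₁).
P₁V₁ = (932 kPa)(23.6 L) = 21995 J.
W = 21995 × ln(50.5/23.6) = 21995 × 0.7607
W_by_gas = 16732 J.

W ≈ 16700 J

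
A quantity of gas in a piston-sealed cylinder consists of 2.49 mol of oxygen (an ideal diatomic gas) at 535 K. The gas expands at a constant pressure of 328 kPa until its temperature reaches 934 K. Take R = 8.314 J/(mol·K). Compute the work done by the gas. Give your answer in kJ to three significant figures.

Isobaric: W = P ΔV = nR ΔT.
W = (2.49)(8.314)(934 − 535) = 8260 J.

W ≈ 8.26 kJ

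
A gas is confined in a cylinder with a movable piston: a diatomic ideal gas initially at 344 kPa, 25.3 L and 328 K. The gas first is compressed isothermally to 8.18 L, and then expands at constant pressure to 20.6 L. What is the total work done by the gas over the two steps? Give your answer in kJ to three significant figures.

Step 1 (isothermal): W = P₁V₁ ln(V₂/V₁) = (8703) ln(8.18/25.3) = -9827 J.
After step 1: P = 1064 kPa, V = 8.18 L, T = 328 K.
Step 2 (isobaric): W = PΔV = (1064 kPa)(20.6 − 8.18 L) = 13214 J.
W_total = -9827 + 13214 = 3388 J.

W_total ≈ 3.39 kJ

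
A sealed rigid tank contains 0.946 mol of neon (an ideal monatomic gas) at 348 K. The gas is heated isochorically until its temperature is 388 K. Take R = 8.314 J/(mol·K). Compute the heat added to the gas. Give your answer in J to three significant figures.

Q ≈ 472 J

Constant volume ⇒ W = 0, so Q = ΔU = nCᵥΔT with Cᵥ = 3R/2 = 12.47 J/(mol·K).
ΔU = (0.946)(12.47)(388 − 348) = 471.9 J.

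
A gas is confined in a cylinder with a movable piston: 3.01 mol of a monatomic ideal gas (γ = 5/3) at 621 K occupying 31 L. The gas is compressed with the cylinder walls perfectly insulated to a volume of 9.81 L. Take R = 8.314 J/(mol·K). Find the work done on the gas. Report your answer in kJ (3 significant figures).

Adiabatic: TV^(γ−1) = const with γ = 5/3.
T₂ = T₁ (V₁/V₂)^(γ−1) = 621 × (31/9.81)^0.667 = 621 × 2.153 = 1337 K.
W_by = nCᵥ(T₁ − T₂) = (3.01)(12.47)(621 − 1337) = -26887 J.
Work on gas = −W_by = 26887 J.

W ≈ 26.9 kJ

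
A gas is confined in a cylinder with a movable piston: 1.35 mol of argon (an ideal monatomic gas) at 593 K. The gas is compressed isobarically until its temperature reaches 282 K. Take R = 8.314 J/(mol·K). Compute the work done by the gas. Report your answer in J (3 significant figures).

W ≈ -3490 J

Isobaric: W = P ΔV = nR ΔT.
W = (1.35)(8.314)(282 − 593) = -3491 J.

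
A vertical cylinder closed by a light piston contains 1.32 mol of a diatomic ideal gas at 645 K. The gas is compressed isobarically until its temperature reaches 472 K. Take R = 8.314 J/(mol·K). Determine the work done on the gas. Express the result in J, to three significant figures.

W ≈ 1900 J

Isobaric: W = P ΔV = nR ΔT.
W = (1.32)(8.314)(472 − 645) = -1899 J.
Work on gas = −W_by = 1899 J.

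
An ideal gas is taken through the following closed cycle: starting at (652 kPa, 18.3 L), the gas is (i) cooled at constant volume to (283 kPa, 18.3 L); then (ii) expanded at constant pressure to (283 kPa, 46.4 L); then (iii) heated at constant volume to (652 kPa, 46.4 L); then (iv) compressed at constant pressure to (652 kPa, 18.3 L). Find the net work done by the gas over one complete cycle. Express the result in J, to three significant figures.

W_net ≈ -10400 J

Constant-volume legs do no work.
W(ii) = (283)(46.4 − 18.3) = 7952 J; W(iv) = (652)(18.3 − 46.4) = -18321 J.
W_net = 7952 − 18321 = -10369 J (the counter-clockwise enclosed area).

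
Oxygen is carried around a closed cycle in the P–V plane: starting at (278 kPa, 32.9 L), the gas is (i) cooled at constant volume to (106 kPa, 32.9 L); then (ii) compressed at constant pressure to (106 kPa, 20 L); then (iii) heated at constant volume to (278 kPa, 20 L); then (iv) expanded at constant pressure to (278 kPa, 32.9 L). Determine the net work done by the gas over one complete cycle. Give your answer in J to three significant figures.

W_net ≈ 2220 J

Constant-volume legs do no work.
W(ii) = (106)(20 − 32.9) = -1367 J; W(iv) = (278)(32.9 − 20) = 3586 J.
W_net = -1367 + 3586 = 2219 J (the clockwise enclosed area).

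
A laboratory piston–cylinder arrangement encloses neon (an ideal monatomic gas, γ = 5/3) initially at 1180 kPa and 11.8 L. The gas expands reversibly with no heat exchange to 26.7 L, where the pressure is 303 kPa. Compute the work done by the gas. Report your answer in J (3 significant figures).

Adiabatic: W = (P₁V₁ − P₂V₂)/(γ − 1) with γ = 5/3.
P₁V₁ = 13924 J, P₂V₂ = 8090 J.
W = (13924 − 8090) / 0.6667 = 8751 J.

W ≈ 8750 J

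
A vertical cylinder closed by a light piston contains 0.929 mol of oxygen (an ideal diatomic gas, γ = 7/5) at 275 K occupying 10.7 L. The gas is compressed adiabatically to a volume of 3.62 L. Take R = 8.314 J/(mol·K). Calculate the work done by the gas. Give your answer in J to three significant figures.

W ≈ -2880 J

Adiabatic: TV^(γ−1) = const with γ = 7/5.
T₂ = T₁ (V₁/V₂)^(γ−1) = 275 × (10.7/3.62)^0.4 = 275 × 1.543 = 424.2 K.
W_by = nCᵥ(T₁ − T₂) = (0.929)(20.79)(275 − 424.2) = -2882 J.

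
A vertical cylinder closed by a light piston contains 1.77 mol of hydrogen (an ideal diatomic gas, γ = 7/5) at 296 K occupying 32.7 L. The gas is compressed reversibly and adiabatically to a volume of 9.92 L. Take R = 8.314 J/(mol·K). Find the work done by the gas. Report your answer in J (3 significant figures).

Adiabatic: TV^(γ−1) = const with γ = 7/5.
T₂ = T₁ (V₁/V₂)^(γ−1) = 296 × (32.7/9.92)^0.4 = 296 × 1.611 = 477 K.
W_by = nCᵥ(T₁ − T₂) = (1.77)(20.79)(296 − 477) = -6658 J.

W ≈ -6660 J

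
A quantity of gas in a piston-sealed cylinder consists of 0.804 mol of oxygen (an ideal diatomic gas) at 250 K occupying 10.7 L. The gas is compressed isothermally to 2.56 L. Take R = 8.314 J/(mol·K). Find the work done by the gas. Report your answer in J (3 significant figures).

Isothermal: W = nRT ln(V₂/V₁).
W = (0.804)(8.314)(250) × ln(2.56/10.7)
  = 1671 × -1.43
W_by_gas = -2390 J.

W ≈ -2390 J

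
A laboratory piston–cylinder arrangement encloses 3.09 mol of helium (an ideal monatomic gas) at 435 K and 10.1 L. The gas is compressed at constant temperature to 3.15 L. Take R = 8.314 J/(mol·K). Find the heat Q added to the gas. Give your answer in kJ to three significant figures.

Isothermal ⇒ ΔU = 0, so Q = W = nRT ln(V₂/V₁).
Q = (3.09)(8.314)(435) ln(3.15/10.1) = 11175 × -1.165 = -13021 J.

Q ≈ -13.0 kJ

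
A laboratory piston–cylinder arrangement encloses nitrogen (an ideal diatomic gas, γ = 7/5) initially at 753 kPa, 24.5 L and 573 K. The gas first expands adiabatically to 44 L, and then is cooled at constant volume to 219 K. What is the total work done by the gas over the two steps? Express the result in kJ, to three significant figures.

W_total ≈ 9.63 kJ

Step 1 (adiabatic): W = (P₁V₁ − P₂V₂)/(γ−1) = (18448 − 14596)/0.4 = 9630 J.
Step 2 (isochoric): W = 0 (constant volume).
W_total = 9630 + 0 = 9630 J.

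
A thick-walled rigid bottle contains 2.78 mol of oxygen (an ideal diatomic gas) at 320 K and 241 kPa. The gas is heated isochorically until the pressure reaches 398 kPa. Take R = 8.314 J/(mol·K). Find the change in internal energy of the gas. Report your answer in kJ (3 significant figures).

ΔU ≈ 12.0 kJ

Constant volume ⇒ W = 0, so Q = ΔU = nCᵥΔT with Cᵥ = 5R/2 = 20.79 J/(mol·K).
At constant V, T₂/T₁ = P₂/P₁ ⇒ ΔT = T₁(P₂/P₁ − 1) = 320·(398/241 − 1) = 208.5 K.
ΔU = (2.78)(20.79)(208.5) = 12046 J.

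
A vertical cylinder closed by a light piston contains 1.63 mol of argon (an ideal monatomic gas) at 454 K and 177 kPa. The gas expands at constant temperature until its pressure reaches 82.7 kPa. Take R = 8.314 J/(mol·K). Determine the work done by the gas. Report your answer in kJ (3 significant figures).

Isothermal process: W = nRT ln(V₂/V₁) = nRT ln(P₁/P₂).
W = (1.63)(8.314)(454) × ln(177/82.7)
  = 6153 × ln(2.14) = 6153 × 0.7609
W_by_gas = 4682 J.

W ≈ 4.68 kJ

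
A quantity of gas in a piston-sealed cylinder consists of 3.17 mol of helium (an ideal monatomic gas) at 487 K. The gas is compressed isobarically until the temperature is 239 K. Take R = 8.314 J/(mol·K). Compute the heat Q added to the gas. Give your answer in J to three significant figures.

Isobaric: W = nRΔT = (3.17)(8.314)(-248) = -6536 J.
ΔU = nCᵥΔT with Cᵥ = 3R/2: ΔU = (3.17)(12.47)(-248) = -9804 J.
Q = ΔU + W = -9804 − 6536 = -16340 J.

Q ≈ -16300 J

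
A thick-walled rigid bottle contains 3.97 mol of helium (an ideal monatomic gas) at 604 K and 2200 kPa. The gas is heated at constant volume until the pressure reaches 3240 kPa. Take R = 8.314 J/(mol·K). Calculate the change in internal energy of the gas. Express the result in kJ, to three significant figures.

ΔU ≈ 14.1 kJ

Constant volume ⇒ W = 0, so Q = ΔU = nCᵥΔT with Cᵥ = 3R/2 = 12.47 J/(mol·K).
At constant V, T₂/T₁ = P₂/P₁ ⇒ ΔT = T₁(P₂/P₁ − 1) = 604·(3240/2200 − 1) = 285.5 K.
ΔU = (3.97)(12.47)(285.5) = 14136 J.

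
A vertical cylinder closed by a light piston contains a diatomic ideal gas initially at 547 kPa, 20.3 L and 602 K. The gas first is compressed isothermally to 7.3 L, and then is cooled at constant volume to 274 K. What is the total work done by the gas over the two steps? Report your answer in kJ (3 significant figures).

W_total ≈ -11.4 kJ

Step 1 (isothermal): W = P₁V₁ ln(V₂/V₁) = (11104) ln(7.3/20.3) = -11357 J.
Step 2 (isochoric): W = 0 (constant volume).
W_total = -11357 + 0 = -11357 J.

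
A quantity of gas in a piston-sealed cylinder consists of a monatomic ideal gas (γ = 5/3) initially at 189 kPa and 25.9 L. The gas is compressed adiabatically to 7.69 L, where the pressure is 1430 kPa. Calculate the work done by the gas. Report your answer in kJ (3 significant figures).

W ≈ -9.15 kJ

Adiabatic: W = (P₁V₁ − P₂V₂)/(γ − 1) with γ = 5/3.
P₁V₁ = 4895 J, P₂V₂ = 10997 J.
W = (4895 − 10997) / 0.6667 = -9152 J.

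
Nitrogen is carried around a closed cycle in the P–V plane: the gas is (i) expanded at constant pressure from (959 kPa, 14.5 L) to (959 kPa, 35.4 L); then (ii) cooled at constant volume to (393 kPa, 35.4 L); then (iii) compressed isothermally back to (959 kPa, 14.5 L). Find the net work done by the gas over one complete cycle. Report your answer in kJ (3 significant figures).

W_net ≈ 7.63 kJ

Leg (i): W = PΔV = (959)(35.4 − 14.5) = 20043 J.
Leg (ii): W = 0.
Leg (iii): W = PᵢVᵢ ln(V_f/Vᵢ) = (13912) ln(14.5/35.4) = -12418 J.
W_net = 20043 − 12418 = 7626 J.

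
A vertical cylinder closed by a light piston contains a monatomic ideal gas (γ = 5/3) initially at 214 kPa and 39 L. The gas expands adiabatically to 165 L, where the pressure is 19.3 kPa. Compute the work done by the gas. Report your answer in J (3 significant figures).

Adiabatic: W = (P₁V₁ − P₂V₂)/(γ − 1) with γ = 5/3.
P₁V₁ = 8346 J, P₂V₂ = 3184 J.
W = (8346 − 3184) / 0.6667 = 7742 J.

W ≈ 7740 J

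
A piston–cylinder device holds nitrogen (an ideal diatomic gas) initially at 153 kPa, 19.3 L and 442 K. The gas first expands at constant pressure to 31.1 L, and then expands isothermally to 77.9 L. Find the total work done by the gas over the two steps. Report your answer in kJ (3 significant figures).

W_total ≈ 6.17 kJ

Step 1 (isobaric): W = PΔV = (153 kPa)(31.1 − 19.3 L) = 1805 J.
After step 1: P = 153 kPa, V = 31.1 L, T = 712.2 K.
Step 2 (isothermal): W = P₁V₁ ln(V₂/V₁) = (4758) ln(77.9/31.1) = 4369 J.
W_total = 1805 + 4369 = 6175 J.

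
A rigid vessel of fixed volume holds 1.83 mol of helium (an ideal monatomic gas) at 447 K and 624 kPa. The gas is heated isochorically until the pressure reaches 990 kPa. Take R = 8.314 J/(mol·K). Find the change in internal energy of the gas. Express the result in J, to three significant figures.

ΔU ≈ 5980 J

Constant volume ⇒ W = 0, so Q = ΔU = nCᵥΔT with Cᵥ = 3R/2 = 12.47 J/(mol·K).
At constant V, T₂/T₁ = P₂/P₁ ⇒ ΔT = T₁(P₂/P₁ − 1) = 447·(990/624 − 1) = 262.2 K.
ΔU = (1.83)(12.47)(262.2) = 5984 J.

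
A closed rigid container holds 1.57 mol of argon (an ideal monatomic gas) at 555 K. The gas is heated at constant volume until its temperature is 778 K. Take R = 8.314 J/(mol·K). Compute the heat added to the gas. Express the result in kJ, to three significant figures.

Q ≈ 4.37 kJ

Constant volume ⇒ W = 0, so Q = ΔU = nCᵥΔT with Cᵥ = 3R/2 = 12.47 J/(mol·K).
ΔU = (1.57)(12.47)(778 − 555) = 4366 J.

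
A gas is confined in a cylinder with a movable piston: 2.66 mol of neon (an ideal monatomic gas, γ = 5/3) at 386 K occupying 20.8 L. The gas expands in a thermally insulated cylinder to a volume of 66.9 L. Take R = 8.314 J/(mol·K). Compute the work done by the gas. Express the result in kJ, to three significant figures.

Adiabatic: TV^(γ−1) = const with γ = 5/3.
T₂ = T₁ (V₁/V₂)^(γ−1) = 386 × (20.8/66.9)^0.667 = 386 × 0.4589 = 177.2 K.
W_by = nCᵥ(T₁ − T₂) = (2.66)(12.47)(386 − 177.2) = 6928 J.

W ≈ 6.93 kJ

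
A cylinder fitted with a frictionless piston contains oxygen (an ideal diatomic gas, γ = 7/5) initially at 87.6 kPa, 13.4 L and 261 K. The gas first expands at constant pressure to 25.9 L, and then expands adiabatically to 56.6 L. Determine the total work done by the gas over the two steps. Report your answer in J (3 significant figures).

Step 1 (isobaric): W = PΔV = (87.6 kPa)(25.9 − 13.4 L) = 1095 J.
After step 1: P = 87.6 kPa, V = 25.9 L, T = 504.5 K.
Step 2 (adiabatic): W = (P₁V₁ − P₂V₂)/(γ−1) = (2269 − 1660)/0.4 = 1523 J.
W_total = 1095 + 1523 = 2618 J.

W_total ≈ 2620 J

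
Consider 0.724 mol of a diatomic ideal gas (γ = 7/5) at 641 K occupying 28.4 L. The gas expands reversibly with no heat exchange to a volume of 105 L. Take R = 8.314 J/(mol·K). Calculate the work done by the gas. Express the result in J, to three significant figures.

Adiabatic: TV^(γ−1) = const with γ = 7/5.
T₂ = T₁ (V₁/V₂)^(γ−1) = 641 × (28.4/105)^0.4 = 641 × 0.5927 = 379.9 K.
W_by = nCᵥ(T₁ − T₂) = (0.724)(20.79)(641 − 379.9) = 3929 J.

W ≈ 3930 J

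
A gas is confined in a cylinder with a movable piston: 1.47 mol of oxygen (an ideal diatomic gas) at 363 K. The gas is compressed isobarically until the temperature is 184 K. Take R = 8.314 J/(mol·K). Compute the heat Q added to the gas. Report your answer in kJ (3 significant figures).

Isobaric: W = nRΔT = (1.47)(8.314)(-179) = -2188 J.
ΔU = nCᵥΔT with Cᵥ = 5R/2: ΔU = (1.47)(20.79)(-179) = -5469 J.
Q = ΔU + W = -5469 − 2188 = -7657 J.

Q ≈ -7.66 kJ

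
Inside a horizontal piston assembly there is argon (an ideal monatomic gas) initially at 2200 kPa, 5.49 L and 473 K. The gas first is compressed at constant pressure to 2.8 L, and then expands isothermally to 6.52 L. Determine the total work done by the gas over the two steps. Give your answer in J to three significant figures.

W_total ≈ -711 J

Step 1 (isobaric): W = PΔV = (2200 kPa)(2.8 − 5.49 L) = -5918 J.
After step 1: P = 2200 kPa, V = 2.8 L, T = 241.2 K.
Step 2 (isothermal): W = P₁V₁ ln(V₂/V₁) = (6160) ln(6.52/2.8) = 5207 J.
W_total = -5918 + 5207 = -711.2 J.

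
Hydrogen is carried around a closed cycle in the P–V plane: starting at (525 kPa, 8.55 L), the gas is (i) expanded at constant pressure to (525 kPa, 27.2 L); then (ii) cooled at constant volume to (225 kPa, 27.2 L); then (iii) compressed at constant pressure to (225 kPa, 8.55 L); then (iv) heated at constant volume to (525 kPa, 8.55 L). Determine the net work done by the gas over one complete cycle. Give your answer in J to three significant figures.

Constant-volume legs do no work.
W(i) = (525)(27.2 − 8.55) = 9791 J; W(iii) = (225)(8.55 − 27.2) = -4196 J.
W_net = 9791 − 4196 = 5595 J (the clockwise enclosed area).

W_net ≈ 5600 J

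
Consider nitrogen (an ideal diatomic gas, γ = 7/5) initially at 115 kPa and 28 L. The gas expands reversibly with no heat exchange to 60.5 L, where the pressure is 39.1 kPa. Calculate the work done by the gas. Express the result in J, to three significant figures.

Adiabatic: W = (P₁V₁ − P₂V₂)/(γ − 1) with γ = 7/5.
P₁V₁ = 3220 J, P₂V₂ = 2366 J.
W = (3220 − 2366) / 0.4 = 2136 J.

W ≈ 2140 J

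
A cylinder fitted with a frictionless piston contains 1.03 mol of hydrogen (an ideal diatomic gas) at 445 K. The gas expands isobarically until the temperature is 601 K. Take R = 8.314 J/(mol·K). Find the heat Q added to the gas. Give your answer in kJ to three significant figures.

Q ≈ 4.68 kJ

Isobaric: W = nRΔT = (1.03)(8.314)(156) = 1336 J.
ΔU = nCᵥΔT with Cᵥ = 5R/2: ΔU = (1.03)(20.79)(156) = 3340 J.
Q = ΔU + W = 3340 + 1336 = 4676 J.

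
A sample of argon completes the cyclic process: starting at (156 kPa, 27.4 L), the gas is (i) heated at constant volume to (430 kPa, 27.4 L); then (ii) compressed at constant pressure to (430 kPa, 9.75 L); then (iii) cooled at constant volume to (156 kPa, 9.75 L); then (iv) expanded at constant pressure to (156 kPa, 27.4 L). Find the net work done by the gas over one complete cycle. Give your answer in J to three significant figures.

W_net ≈ -4840 J

Constant-volume legs do no work.
W(ii) = (430)(9.75 − 27.4) = -7589 J; W(iv) = (156)(27.4 − 9.75) = 2753 J.
W_net = -7589 + 2753 = -4836 J (the counter-clockwise enclosed area).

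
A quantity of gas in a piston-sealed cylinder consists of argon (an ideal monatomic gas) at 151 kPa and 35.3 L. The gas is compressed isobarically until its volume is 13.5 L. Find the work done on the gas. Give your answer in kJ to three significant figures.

W ≈ 3.29 kJ

Isobaric: W = P ΔV.
W = (151 kPa)(13.5 − 35.3 L) = (151)(-21.8) = -3292 J.
Work on gas = −W_by = 3292 J.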